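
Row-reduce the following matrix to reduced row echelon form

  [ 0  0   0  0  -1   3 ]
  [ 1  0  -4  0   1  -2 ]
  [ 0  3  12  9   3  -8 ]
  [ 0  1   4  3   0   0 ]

R1 <=> R2
  [ 1  0  -4  0   1  -2 ]
  [ 0  0   0  0  -1   3 ]
  [ 0  3  12  9   3  -8 ]
  [ 0  1   4  3   0   0 ]
R2 <=> R3
  [ 1  0  -4  0   1  -2 ]
  [ 0  3  12  9   3  -8 ]
  [ 0  0   0  0  -1   3 ]
  [ 0  1   4  3   0   0 ]
R2 := 1/3·R2
  [ 1  0  -4  0   1    -2 ]
  [ 0  1   4  3   1  -8/3 ]
  [ 0  0   0  0  -1     3 ]
  [ 0  1   4  3   0     0 ]
R4 := R4 − R2
  [ 1  0  -4  0   1    -2 ]
  [ 0  1   4  3   1  -8/3 ]
  [ 0  0   0  0  -1     3 ]
  [ 0  0   0  0  -1   8/3 ]
R3 := -1·R3
  [ 1  0  -4  0   1    -2 ]
  [ 0  1   4  3   1  -8/3 ]
  [ 0  0   0  0   1    -3 ]
  [ 0  0   0  0  -1   8/3 ]
R4 := R4 + R3
  [ 1  0  -4  0  1    -2 ]
  [ 0  1   4  3  1  -8/3 ]
  [ 0  0   0  0  1    -3 ]
  [ 0  0   0  0  0  -1/3 ]
R4 := -3·R4
  [ 1  0  -4  0  1    -2 ]
  [ 0  1   4  3  1  -8/3 ]
  [ 0  0   0  0  1    -3 ]
  [ 0  0   0  0  0     1 ]
R3 := R3 + 3·R4
  [ 1  0  -4  0  1    -2 ]
  [ 0  1   4  3  1  -8/3 ]
  [ 0  0   0  0  1     0 ]
  [ 0  0   0  0  0     1 ]
R2 := R2 + 8/3·R4
  [ 1  0  -4  0  1  -2 ]
  [ 0  1   4  3  1   0 ]
  [ 0  0   0  0  1   0 ]
  [ 0  0   0  0  0   1 ]
R1 := R1 + 2·R4
  [ 1  0  -4  0  1  0 ]
  [ 0  1   4  3  1  0 ]
  [ 0  0   0  0  1  0 ]
  [ 0  0   0  0  0  1 ]
R2 := R2 − R3
  [ 1  0  -4  0  1  0 ]
  [ 0  1   4  3  0  0 ]
  [ 0  0   0  0  1  0 ]
  [ 0  0   0  0  0  1 ]
R1 := R1 − R3
  [ 1  0  -4  0  0  0 ]
  [ 0  1   4  3  0  0 ]
  [ 0  0   0  0  1  0 ]
  [ 0  0   0  0  0  1 ]

[[1, 0, -4, 0, 0, 0], [0, 1, 4, 3, 0, 0], [0, 0, 0, 0, 1, 0], [0, 0, 0, 0, 0, 1]]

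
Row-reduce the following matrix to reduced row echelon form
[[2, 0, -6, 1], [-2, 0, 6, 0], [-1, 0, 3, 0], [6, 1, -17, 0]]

r1 := 1/2·r1
  [  1  0   -3  1/2 ]
  [ -2  0    6    0 ]
  [ -1  0    3    0 ]
  [  6  1  -17    0 ]
r2 := r2 + 2·r1
  [  1  0   -3  1/2 ]
  [  0  0    0    1 ]
  [ -1  0    3    0 ]
  [  6  1  -17    0 ]
r3 := r3 + r1
  [ 1  0   -3  1/2 ]
  [ 0  0    0    1 ]
  [ 0  0    0  1/2 ]
  [ 6  1  -17    0 ]
r4 := r4 − 6·r1
  [ 1  0  -3  1/2 ]
  [ 0  0   0    1 ]
  [ 0  0   0  1/2 ]
  [ 0  1   1   -3 ]
r2 <-> r4
  [ 1  0  -3  1/2 ]
  [ 0  1   1   -3 ]
  [ 0  0   0  1/2 ]
  [ 0  0   0    1 ]
r3 := 2·r3
  [ 1  0  -3  1/2 ]
  [ 0  1   1   -3 ]
  [ 0  0   0    1 ]
  [ 0  0   0    1 ]
r4 := r4 − r3
  [ 1  0  -3  1/2 ]
  [ 0  1   1   -3 ]
  [ 0  0   0    1 ]
  [ 0  0   0    0 ]
r2 := r2 + 3·r3
  [ 1  0  -3  1/2 ]
  [ 0  1   1    0 ]
  [ 0  0   0    1 ]
  [ 0  0   0    0 ]
r1 := r1 − 1/2·r3
  [ 1  0  -3  0 ]
  [ 0  1   1  0 ]
  [ 0  0   0  1 ]
  [ 0  0   0  0 ]

[[1, 0, -3, 0], [0, 1, 1, 0], [0, 0, 0, 1], [0, 0, 0, 0]]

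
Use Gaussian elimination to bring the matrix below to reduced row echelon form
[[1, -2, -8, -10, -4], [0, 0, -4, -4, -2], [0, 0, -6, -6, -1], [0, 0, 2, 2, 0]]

ρ2 → -1/4·ρ2
ρ3 → ρ3 + 6·ρ2
ρ4 → ρ4 − 2·ρ2
ρ3 → 1/2·ρ3
ρ4 → ρ4 + ρ3
ρ2 → ρ2 − 1/2·ρ3
ρ1 → ρ1 + 4·ρ3
ρ1 → ρ1 + 8·ρ2

[[1, -2, 0, -2, 0], [0, 0, 1, 1, 0], [0, 0, 0, 0, 1], [0, 0, 0, 0, 0]]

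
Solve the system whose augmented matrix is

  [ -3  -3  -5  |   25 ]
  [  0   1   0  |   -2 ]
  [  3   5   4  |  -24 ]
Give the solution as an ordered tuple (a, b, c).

(2, -2, -5)

Multiply ρ1 by -1/3.
Subtract 3 times ρ1 from ρ3.
Subtract 2 times ρ2 from ρ3.
Multiply ρ3 by -1.
Subtract 5/3 times ρ3 from ρ1.
Subtract ρ2 from ρ1.
Reading off the last column: a = 2, b = -2, c = -5.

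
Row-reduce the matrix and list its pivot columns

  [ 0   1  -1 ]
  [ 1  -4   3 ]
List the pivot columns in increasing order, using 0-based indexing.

0, 1

R1 ↔ R2
  [ 1  -4   3 ]
  [ 0   1  -1 ]
R1 := R1 + 4·R2
  [ 1  0  -1 ]
  [ 0  1  -1 ]
Pivot columns are the columns containing a leading 1.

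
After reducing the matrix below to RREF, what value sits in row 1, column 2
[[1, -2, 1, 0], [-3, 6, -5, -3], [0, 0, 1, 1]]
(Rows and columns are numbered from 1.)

ρ2 → ρ2 + 3·ρ1
  [ 1  -2   1   0 ]
  [ 0   0  -2  -3 ]
  [ 0   0   1   1 ]
ρ2 → -1/2·ρ2
  [ 1  -2  1    0 ]
  [ 0   0  1  3/2 ]
  [ 0   0  1    1 ]
ρ3 → ρ3 − ρ2
  [ 1  -2  1     0 ]
  [ 0   0  1   3/2 ]
  [ 0   0  0  -1/2 ]
ρ3 → -2·ρ3
  [ 1  -2  1    0 ]
  [ 0   0  1  3/2 ]
  [ 0   0  0    1 ]
ρ2 → ρ2 − 3/2·ρ3
  [ 1  -2  1  0 ]
  [ 0   0  1  0 ]
  [ 0   0  0  1 ]
ρ1 → ρ1 − ρ2
  [ 1  -2  0  0 ]
  [ 0   0  1  0 ]
  [ 0   0  0  1 ]

-2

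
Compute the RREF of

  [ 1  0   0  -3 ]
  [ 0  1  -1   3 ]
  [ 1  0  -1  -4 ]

Subtract R1 from R3.
  [ 1  0   0  -3 ]
  [ 0  1  -1   3 ]
  [ 0  0  -1  -1 ]
Multiply R3 by -1.
  [ 1  0   0  -3 ]
  [ 0  1  -1   3 ]
  [ 0  0   1   1 ]
Add R3 to R2.
  [ 1  0  0  -3 ]
  [ 0  1  0   4 ]
  [ 0  0  1   1 ]

[[1, 0, 0, -3], [0, 1, 0, 4], [0, 0, 1, 1]]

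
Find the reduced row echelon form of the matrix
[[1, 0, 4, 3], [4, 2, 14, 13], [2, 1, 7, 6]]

[[1, 0, 4, 0], [0, 1, -1, 0], [0, 0, 0, 1]]

R2 := R2 − 4·R1
R3 := R3 − 2·R1
R2 := 1/2·R2
R3 := R3 − R2
R3 := -2·R3
R2 := R2 − 1/2·R3
R1 := R1 − 3·R3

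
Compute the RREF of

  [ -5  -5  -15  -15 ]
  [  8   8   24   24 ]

R1 := -1/5·R1
R2 := R2 − 8·R1

[[1, 1, 3, 3], [0, 0, 0, 0]]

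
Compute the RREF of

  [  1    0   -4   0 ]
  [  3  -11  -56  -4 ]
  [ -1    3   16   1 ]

[[1, 0, -4, 0], [0, 1, 4, 0], [0, 0, 0, 1]]

R2 -> R2 − 3·R1
R3 -> R3 + R1
R2 -> -1/11·R2
R3 -> R3 − 3·R2
R3 -> -11·R3
R2 -> R2 − 4/11·R3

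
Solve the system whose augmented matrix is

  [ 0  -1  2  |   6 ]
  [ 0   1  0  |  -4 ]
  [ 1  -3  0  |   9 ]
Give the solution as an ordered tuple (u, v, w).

(-3, -4, 1)

R1 <-> R3
R3 -> R3 + R2
R3 -> 1/2·R3
R1 -> R1 + 3·R2
Reading off the last column: u = -3, v = -4, w = 1.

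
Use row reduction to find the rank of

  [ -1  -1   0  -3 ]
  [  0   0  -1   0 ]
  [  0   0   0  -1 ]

r1 ← -1·r1
  [ 1  1   0   3 ]
  [ 0  0  -1   0 ]
  [ 0  0   0  -1 ]
r2 ← -1·r2
  [ 1  1  0   3 ]
  [ 0  0  1   0 ]
  [ 0  0  0  -1 ]
r3 ← -1·r3
  [ 1  1  0  3 ]
  [ 0  0  1  0 ]
  [ 0  0  0  1 ]
r1 ← r1 − 3·r3
  [ 1  1  0  0 ]
  [ 0  0  1  0 ]
  [ 0  0  0  1 ]
The reduced form has 3 nonzero rows.

rank = 3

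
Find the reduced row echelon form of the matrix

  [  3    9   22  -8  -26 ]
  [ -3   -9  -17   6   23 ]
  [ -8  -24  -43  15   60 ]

[[1, 3, 0, 0, -4], [0, 0, 1, 0, -1], [0, 0, 0, 1, -1]]

r1 ← 1/3·r1
  [  1    3  22/3  -8/3  -26/3 ]
  [ -3   -9   -17     6     23 ]
  [ -8  -24   -43    15     60 ]
r2 ← r2 + 3·r1
  [  1    3  22/3  -8/3  -26/3 ]
  [  0    0     5    -2     -3 ]
  [ -8  -24   -43    15     60 ]
r3 ← r3 + 8·r1
  [ 1  3  22/3   -8/3  -26/3 ]
  [ 0  0     5     -2     -3 ]
  [ 0  0  47/3  -19/3  -28/3 ]
r2 ← 1/5·r2
  [ 1  3  22/3   -8/3  -26/3 ]
  [ 0  0     1   -2/5   -3/5 ]
  [ 0  0  47/3  -19/3  -28/3 ]
r3 ← r3 − 47/3·r2
  [ 1  3  22/3   -8/3  -26/3 ]
  [ 0  0     1   -2/5   -3/5 ]
  [ 0  0     0  -1/15   1/15 ]
r3 ← -15·r3
  [ 1  3  22/3  -8/3  -26/3 ]
  [ 0  0     1  -2/5   -3/5 ]
  [ 0  0     0     1     -1 ]
r2 ← r2 + 2/5·r3
  [ 1  3  22/3  -8/3  -26/3 ]
  [ 0  0     1     0     -1 ]
  [ 0  0     0     1     -1 ]
r1 ← r1 + 8/3·r3
  [ 1  3  22/3  0  -34/3 ]
  [ 0  0     1  0     -1 ]
  [ 0  0     0  1     -1 ]
r1 ← r1 − 22/3·r2
  [ 1  3  0  0  -4 ]
  [ 0  0  1  0  -1 ]
  [ 0  0  0  1  -1 ]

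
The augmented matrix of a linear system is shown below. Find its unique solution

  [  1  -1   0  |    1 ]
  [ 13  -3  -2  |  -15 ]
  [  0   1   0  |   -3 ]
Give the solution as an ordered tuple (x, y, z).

R2 := R2 − 13·R1
R2 := 1/10·R2
R3 := R3 − R2
R3 := 5·R3
R2 := R2 + 1/5·R3
R1 := R1 + R2
Reading off the last column: x = -2, y = -3, z = -1.

(-2, -3, -1)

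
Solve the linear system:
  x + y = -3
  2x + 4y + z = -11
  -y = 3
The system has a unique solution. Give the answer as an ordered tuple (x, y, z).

Form the augmented matrix and row-reduce:
  [ 1   1  0  |   -3 ]
  [ 2   4  1  |  -11 ]
  [ 0  -1  0  |    3 ]
ρ2 ← ρ2 − 2·ρ1
  [ 1   1  0  |  -3 ]
  [ 0   2  1  |  -5 ]
  [ 0  -1  0  |   3 ]
ρ2 ← 1/2·ρ2
  [ 1   1    0  |    -3 ]
  [ 0   1  1/2  |  -5/2 ]
  [ 0  -1    0  |     3 ]
ρ3 ← ρ3 + ρ2
  [ 1  1    0  |    -3 ]
  [ 0  1  1/2  |  -5/2 ]
  [ 0  0  1/2  |   1/2 ]
ρ3 ← 2·ρ3
  [ 1  1    0  |    -3 ]
  [ 0  1  1/2  |  -5/2 ]
  [ 0  0    1  |     1 ]
ρ2 ← ρ2 − 1/2·ρ3
  [ 1  1  0  |  -3 ]
  [ 0  1  0  |  -3 ]
  [ 0  0  1  |   1 ]
ρ1 ← ρ1 − ρ2
  [ 1  0  0  |   0 ]
  [ 0  1  0  |  -3 ]
  [ 0  0  1  |   1 ]
Reading off the last column: x = 0, y = -3, z = 1.

(0, -3, 1)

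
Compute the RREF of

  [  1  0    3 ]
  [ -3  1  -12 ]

ρ2 → ρ2 + 3·ρ1
  [ 1  0   3 ]
  [ 0  1  -3 ]

[[1, 0, 3], [0, 1, -3]]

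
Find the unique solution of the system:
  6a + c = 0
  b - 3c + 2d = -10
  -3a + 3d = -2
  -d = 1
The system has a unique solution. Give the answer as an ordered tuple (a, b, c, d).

(-1/3, -2, 2, -1)

Form the augmented matrix and row-reduce:
  [  6  0   1   0  |    0 ]
  [  0  1  -3   2  |  -10 ]
  [ -3  0   0   3  |   -2 ]
  [  0  0   0  -1  |    1 ]
R1 := 1/6·R1
  [  1  0  1/6   0  |    0 ]
  [  0  1   -3   2  |  -10 ]
  [ -3  0    0   3  |   -2 ]
  [  0  0    0  -1  |    1 ]
R3 := R3 + 3·R1
  [ 1  0  1/6   0  |    0 ]
  [ 0  1   -3   2  |  -10 ]
  [ 0  0  1/2   3  |   -2 ]
  [ 0  0    0  -1  |    1 ]
R3 := 2·R3
  [ 1  0  1/6   0  |    0 ]
  [ 0  1   -3   2  |  -10 ]
  [ 0  0    1   6  |   -4 ]
  [ 0  0    0  -1  |    1 ]
R4 := -1·R4
  [ 1  0  1/6  0  |    0 ]
  [ 0  1   -3  2  |  -10 ]
  [ 0  0    1  6  |   -4 ]
  [ 0  0    0  1  |   -1 ]
R3 := R3 − 6·R4
  [ 1  0  1/6  0  |    0 ]
  [ 0  1   -3  2  |  -10 ]
  [ 0  0    1  0  |    2 ]
  [ 0  0    0  1  |   -1 ]
R2 := R2 − 2·R4
  [ 1  0  1/6  0  |   0 ]
  [ 0  1   -3  0  |  -8 ]
  [ 0  0    1  0  |   2 ]
  [ 0  0    0  1  |  -1 ]
R2 := R2 + 3·R3
  [ 1  0  1/6  0  |   0 ]
  [ 0  1    0  0  |  -2 ]
  [ 0  0    1  0  |   2 ]
  [ 0  0    0  1  |  -1 ]
R1 := R1 − 1/6·R3
  [ 1  0  0  0  |  -1/3 ]
  [ 0  1  0  0  |    -2 ]
  [ 0  0  1  0  |     2 ]
  [ 0  0  0  1  |    -1 ]
Reading off the last column: a = -1/3, b = -2, c = 2, d = -1.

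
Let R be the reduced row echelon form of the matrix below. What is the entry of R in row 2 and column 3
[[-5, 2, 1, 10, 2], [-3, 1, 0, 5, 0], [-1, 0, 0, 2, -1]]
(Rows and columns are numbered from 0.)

ρ1 -> -1/5·ρ1
  [  1  -2/5  -1/5  -2  -2/5 ]
  [ -3     1     0   5     0 ]
  [ -1     0     0   2    -1 ]
ρ2 -> ρ2 + 3·ρ1
  [  1  -2/5  -1/5  -2  -2/5 ]
  [  0  -1/5  -3/5  -1  -6/5 ]
  [ -1     0     0   2    -1 ]
ρ3 -> ρ3 + ρ1
  [ 1  -2/5  -1/5  -2  -2/5 ]
  [ 0  -1/5  -3/5  -1  -6/5 ]
  [ 0  -2/5  -1/5   0  -7/5 ]
ρ2 -> -5·ρ2
  [ 1  -2/5  -1/5  -2  -2/5 ]
  [ 0     1     3   5     6 ]
  [ 0  -2/5  -1/5   0  -7/5 ]
ρ3 -> ρ3 + 2/5·ρ2
  [ 1  -2/5  -1/5  -2  -2/5 ]
  [ 0     1     3   5     6 ]
  [ 0     0     1   2     1 ]
ρ2 -> ρ2 − 3·ρ3
  [ 1  -2/5  -1/5  -2  -2/5 ]
  [ 0     1     0  -1     3 ]
  [ 0     0     1   2     1 ]
ρ1 -> ρ1 + 1/5·ρ3
  [ 1  -2/5  0  -8/5  -1/5 ]
  [ 0     1  0    -1     3 ]
  [ 0     0  1     2     1 ]
ρ1 -> ρ1 + 2/5·ρ2
  [ 1  0  0  -2  1 ]
  [ 0  1  0  -1  3 ]
  [ 0  0  1   2  1 ]

2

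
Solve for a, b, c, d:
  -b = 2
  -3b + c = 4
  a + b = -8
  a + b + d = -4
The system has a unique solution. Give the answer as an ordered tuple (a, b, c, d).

Form the augmented matrix and row-reduce:
  [ 0  -1  0  0  |   2 ]
  [ 0  -3  1  0  |   4 ]
  [ 1   1  0  0  |  -8 ]
  [ 1   1  0  1  |  -4 ]
R1 ↔ R3
  [ 1   1  0  0  |  -8 ]
  [ 0  -3  1  0  |   4 ]
  [ 0  -1  0  0  |   2 ]
  [ 1   1  0  1  |  -4 ]
R4 -> R4 − R1
  [ 1   1  0  0  |  -8 ]
  [ 0  -3  1  0  |   4 ]
  [ 0  -1  0  0  |   2 ]
  [ 0   0  0  1  |   4 ]
R2 -> -1/3·R2
  [ 1   1     0  0  |    -8 ]
  [ 0   1  -1/3  0  |  -4/3 ]
  [ 0  -1     0  0  |     2 ]
  [ 0   0     0  1  |     4 ]
R3 -> R3 + R2
  [ 1  1     0  0  |    -8 ]
  [ 0  1  -1/3  0  |  -4/3 ]
  [ 0  0  -1/3  0  |   2/3 ]
  [ 0  0     0  1  |     4 ]
R3 -> -3·R3
  [ 1  1     0  0  |    -8 ]
  [ 0  1  -1/3  0  |  -4/3 ]
  [ 0  0     1  0  |    -2 ]
  [ 0  0     0  1  |     4 ]
R2 -> R2 + 1/3·R3
  [ 1  1  0  0  |  -8 ]
  [ 0  1  0  0  |  -2 ]
  [ 0  0  1  0  |  -2 ]
  [ 0  0  0  1  |   4 ]
R1 -> R1 − R2
  [ 1  0  0  0  |  -6 ]
  [ 0  1  0  0  |  -2 ]
  [ 0  0  1  0  |  -2 ]
  [ 0  0  0  1  |   4 ]
Reading off the last column: a = -6, b = -2, c = -2, d = 4.

(-6, -2, -2, 4)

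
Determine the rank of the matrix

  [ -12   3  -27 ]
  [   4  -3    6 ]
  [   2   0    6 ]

ρ1 -> -1/12·ρ1
  [ 1  -1/4  9/4 ]
  [ 4    -3    6 ]
  [ 2     0    6 ]
ρ2 -> ρ2 − 4·ρ1
  [ 1  -1/4  9/4 ]
  [ 0    -2   -3 ]
  [ 2     0    6 ]
ρ3 -> ρ3 − 2·ρ1
  [ 1  -1/4  9/4 ]
  [ 0    -2   -3 ]
  [ 0   1/2  3/2 ]
ρ2 -> -1/2·ρ2
  [ 1  -1/4  9/4 ]
  [ 0     1  3/2 ]
  [ 0   1/2  3/2 ]
ρ3 -> ρ3 − 1/2·ρ2
  [ 1  -1/4  9/4 ]
  [ 0     1  3/2 ]
  [ 0     0  3/4 ]
ρ3 -> 4/3·ρ3
  [ 1  -1/4  9/4 ]
  [ 0     1  3/2 ]
  [ 0     0    1 ]
ρ2 -> ρ2 − 3/2·ρ3
  [ 1  -1/4  9/4 ]
  [ 0     1    0 ]
  [ 0     0    1 ]
ρ1 -> ρ1 − 9/4·ρ3
  [ 1  -1/4  0 ]
  [ 0     1  0 ]
  [ 0     0  1 ]
ρ1 -> ρ1 + 1/4·ρ2
  [ 1  0  0 ]
  [ 0  1  0 ]
  [ 0  0  1 ]
The reduced form has 3 nonzero rows.

rank = 3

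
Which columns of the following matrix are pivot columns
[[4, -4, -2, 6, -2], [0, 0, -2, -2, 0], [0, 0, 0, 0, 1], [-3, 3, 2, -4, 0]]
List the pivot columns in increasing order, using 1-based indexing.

1, 3, 5

R1 := 1/4·R1
  [  1  -1  -1/2  3/2  -1/2 ]
  [  0   0    -2   -2     0 ]
  [  0   0     0    0     1 ]
  [ -3   3     2   -4     0 ]
R4 := R4 + 3·R1
  [ 1  -1  -1/2  3/2  -1/2 ]
  [ 0   0    -2   -2     0 ]
  [ 0   0     0    0     1 ]
  [ 0   0   1/2  1/2  -3/2 ]
R2 := -1/2·R2
  [ 1  -1  -1/2  3/2  -1/2 ]
  [ 0   0     1    1     0 ]
  [ 0   0     0    0     1 ]
  [ 0   0   1/2  1/2  -3/2 ]
R4 := R4 − 1/2·R2
  [ 1  -1  -1/2  3/2  -1/2 ]
  [ 0   0     1    1     0 ]
  [ 0   0     0    0     1 ]
  [ 0   0     0    0  -3/2 ]
R4 := R4 + 3/2·R3
  [ 1  -1  -1/2  3/2  -1/2 ]
  [ 0   0     1    1     0 ]
  [ 0   0     0    0     1 ]
  [ 0   0     0    0     0 ]
R1 := R1 + 1/2·R3
  [ 1  -1  -1/2  3/2  0 ]
  [ 0   0     1    1  0 ]
  [ 0   0     0    0  1 ]
  [ 0   0     0    0  0 ]
R1 := R1 + 1/2·R2
  [ 1  -1  0  2  0 ]
  [ 0   0  1  1  0 ]
  [ 0   0  0  0  1 ]
  [ 0   0  0  0  0 ]
Pivot columns are the columns containing a leading 1.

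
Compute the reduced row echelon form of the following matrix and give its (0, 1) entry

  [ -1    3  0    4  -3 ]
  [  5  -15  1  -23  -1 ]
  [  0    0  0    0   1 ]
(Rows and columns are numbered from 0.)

R1 := -1·R1
  [ 1   -3  0   -4   3 ]
  [ 5  -15  1  -23  -1 ]
  [ 0    0  0    0   1 ]
R2 := R2 − 5·R1
  [ 1  -3  0  -4    3 ]
  [ 0   0  1  -3  -16 ]
  [ 0   0  0   0    1 ]
R2 := R2 + 16·R3
  [ 1  -3  0  -4  3 ]
  [ 0   0  1  -3  0 ]
  [ 0   0  0   0  1 ]
R1 := R1 − 3·R3
  [ 1  -3  0  -4  0 ]
  [ 0   0  1  -3  0 ]
  [ 0   0  0   0  1 ]

-3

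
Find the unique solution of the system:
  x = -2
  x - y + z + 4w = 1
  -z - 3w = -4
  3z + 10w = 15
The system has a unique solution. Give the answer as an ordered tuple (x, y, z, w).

(-2, 4, -5, 3)

Form the augmented matrix and row-reduce:
  [ 1   0   0   0  |  -2 ]
  [ 1  -1   1   4  |   1 ]
  [ 0   0  -1  -3  |  -4 ]
  [ 0   0   3  10  |  15 ]
ρ2 := ρ2 − ρ1
  [ 1   0   0   0  |  -2 ]
  [ 0  -1   1   4  |   3 ]
  [ 0   0  -1  -3  |  -4 ]
  [ 0   0   3  10  |  15 ]
ρ2 := -1·ρ2
  [ 1  0   0   0  |  -2 ]
  [ 0  1  -1  -4  |  -3 ]
  [ 0  0  -1  -3  |  -4 ]
  [ 0  0   3  10  |  15 ]
ρ3 := -1·ρ3
  [ 1  0   0   0  |  -2 ]
  [ 0  1  -1  -4  |  -3 ]
  [ 0  0   1   3  |   4 ]
  [ 0  0   3  10  |  15 ]
ρ4 := ρ4 − 3·ρ3
  [ 1  0   0   0  |  -2 ]
  [ 0  1  -1  -4  |  -3 ]
  [ 0  0   1   3  |   4 ]
  [ 0  0   0   1  |   3 ]
ρ3 := ρ3 − 3·ρ4
  [ 1  0   0   0  |  -2 ]
  [ 0  1  -1  -4  |  -3 ]
  [ 0  0   1   0  |  -5 ]
  [ 0  0   0   1  |   3 ]
ρ2 := ρ2 + 4·ρ4
  [ 1  0   0  0  |  -2 ]
  [ 0  1  -1  0  |   9 ]
  [ 0  0   1  0  |  -5 ]
  [ 0  0   0  1  |   3 ]
ρ2 := ρ2 + ρ3
  [ 1  0  0  0  |  -2 ]
  [ 0  1  0  0  |   4 ]
  [ 0  0  1  0  |  -5 ]
  [ 0  0  0  1  |   3 ]
Reading off the last column: x = -2, y = 4, z = -5, w = 3.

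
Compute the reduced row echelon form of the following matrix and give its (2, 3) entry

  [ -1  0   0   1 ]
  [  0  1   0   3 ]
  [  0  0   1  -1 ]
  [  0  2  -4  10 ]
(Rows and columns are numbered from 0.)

ρ1 := -1·ρ1
ρ4 := ρ4 − 2·ρ2
ρ4 := ρ4 + 4·ρ3

-1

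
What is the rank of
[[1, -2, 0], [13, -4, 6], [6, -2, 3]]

R2 ← R2 − 13·R1
  [ 1  -2  0 ]
  [ 0  22  6 ]
  [ 6  -2  3 ]
R3 ← R3 − 6·R1
  [ 1  -2  0 ]
  [ 0  22  6 ]
  [ 0  10  3 ]
R2 ← 1/22·R2
  [ 1  -2     0 ]
  [ 0   1  3/11 ]
  [ 0  10     3 ]
R3 ← R3 − 10·R2
  [ 1  -2     0 ]
  [ 0   1  3/11 ]
  [ 0   0  3/11 ]
R3 ← 11/3·R3
  [ 1  -2     0 ]
  [ 0   1  3/11 ]
  [ 0   0     1 ]
R2 ← R2 − 3/11·R3
  [ 1  -2  0 ]
  [ 0   1  0 ]
  [ 0   0  1 ]
R1 ← R1 + 2·R2
  [ 1  0  0 ]
  [ 0  1  0 ]
  [ 0  0  1 ]
The reduced form has 3 nonzero rows.

rank = 3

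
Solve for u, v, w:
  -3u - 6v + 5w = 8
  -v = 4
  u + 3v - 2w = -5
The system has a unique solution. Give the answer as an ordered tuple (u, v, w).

(-3, -4, -5)

Form the augmented matrix and row-reduce:
  [ -3  -6   5  |   8 ]
  [  0  -1   0  |   4 ]
  [  1   3  -2  |  -5 ]
R1 ← -1/3·R1
R3 ← R3 − R1
R2 ← -1·R2
R3 ← R3 − R2
R3 ← -3·R3
R1 ← R1 + 5/3·R3
R1 ← R1 − 2·R2
Reading off the last column: u = -3, v = -4, w = -5.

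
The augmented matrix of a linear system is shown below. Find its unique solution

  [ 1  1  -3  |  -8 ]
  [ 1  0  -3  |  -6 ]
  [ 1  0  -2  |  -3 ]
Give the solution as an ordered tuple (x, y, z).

(3, -2, 3)

Subtract ρ1 from ρ2.
  [ 1   1  -3  |  -8 ]
  [ 0  -1   0  |   2 ]
  [ 1   0  -2  |  -3 ]
Subtract ρ1 from ρ3.
  [ 1   1  -3  |  -8 ]
  [ 0  -1   0  |   2 ]
  [ 0  -1   1  |   5 ]
Multiply ρ2 by -1.
  [ 1   1  -3  |  -8 ]
  [ 0   1   0  |  -2 ]
  [ 0  -1   1  |   5 ]
Add ρ2 to ρ3.
  [ 1  1  -3  |  -8 ]
  [ 0  1   0  |  -2 ]
  [ 0  0   1  |   3 ]
Add 3 times ρ3 to ρ1.
  [ 1  1  0  |   1 ]
  [ 0  1  0  |  -2 ]
  [ 0  0  1  |   3 ]
Subtract ρ2 from ρ1.
  [ 1  0  0  |   3 ]
  [ 0  1  0  |  -2 ]
  [ 0  0  1  |   3 ]
Reading off the last column: x = 3, y = -2, z = 3.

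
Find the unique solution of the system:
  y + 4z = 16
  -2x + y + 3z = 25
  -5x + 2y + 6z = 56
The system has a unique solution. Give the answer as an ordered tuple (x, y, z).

(-6, 4, 3)

Form the augmented matrix and row-reduce:
  [  0  1  4  |  16 ]
  [ -2  1  3  |  25 ]
  [ -5  2  6  |  56 ]
r1 ↔ r2
  [ -2  1  3  |  25 ]
  [  0  1  4  |  16 ]
  [ -5  2  6  |  56 ]
r1 -> -1/2·r1
  [  1  -1/2  -3/2  |  -25/2 ]
  [  0     1     4  |     16 ]
  [ -5     2     6  |     56 ]
r3 -> r3 + 5·r1
  [ 1  -1/2  -3/2  |  -25/2 ]
  [ 0     1     4  |     16 ]
  [ 0  -1/2  -3/2  |  -13/2 ]
r3 -> r3 + 1/2·r2
  [ 1  -1/2  -3/2  |  -25/2 ]
  [ 0     1     4  |     16 ]
  [ 0     0   1/2  |    3/2 ]
r3 -> 2·r3
  [ 1  -1/2  -3/2  |  -25/2 ]
  [ 0     1     4  |     16 ]
  [ 0     0     1  |      3 ]
r2 -> r2 − 4·r3
  [ 1  -1/2  -3/2  |  -25/2 ]
  [ 0     1     0  |      4 ]
  [ 0     0     1  |      3 ]
r1 -> r1 + 3/2·r3
  [ 1  -1/2  0  |  -8 ]
  [ 0     1  0  |   4 ]
  [ 0     0  1  |   3 ]
r1 -> r1 + 1/2·r2
  [ 1  0  0  |  -6 ]
  [ 0  1  0  |   4 ]
  [ 0  0  1  |   3 ]
Reading off the last column: x = -6, y = 4, z = 3.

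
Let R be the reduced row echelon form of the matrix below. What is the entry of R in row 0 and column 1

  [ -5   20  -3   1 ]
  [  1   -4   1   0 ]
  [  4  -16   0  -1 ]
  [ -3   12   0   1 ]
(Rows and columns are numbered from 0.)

R1 → -1/5·R1
  [  1   -4  3/5  -1/5 ]
  [  1   -4    1     0 ]
  [  4  -16    0    -1 ]
  [ -3   12    0     1 ]
R2 → R2 − R1
  [  1   -4  3/5  -1/5 ]
  [  0    0  2/5   1/5 ]
  [  4  -16    0    -1 ]
  [ -3   12    0     1 ]
R3 → R3 − 4·R1
  [  1  -4    3/5  -1/5 ]
  [  0   0    2/5   1/5 ]
  [  0   0  -12/5  -1/5 ]
  [ -3  12      0     1 ]
R4 → R4 + 3·R1
  [ 1  -4    3/5  -1/5 ]
  [ 0   0    2/5   1/5 ]
  [ 0   0  -12/5  -1/5 ]
  [ 0   0    9/5   2/5 ]
R2 → 5/2·R2
  [ 1  -4    3/5  -1/5 ]
  [ 0   0      1   1/2 ]
  [ 0   0  -12/5  -1/5 ]
  [ 0   0    9/5   2/5 ]
R3 → R3 + 12/5·R2
  [ 1  -4  3/5  -1/5 ]
  [ 0   0    1   1/2 ]
  [ 0   0    0     1 ]
  [ 0   0  9/5   2/5 ]
R4 → R4 − 9/5·R2
  [ 1  -4  3/5  -1/5 ]
  [ 0   0    1   1/2 ]
  [ 0   0    0     1 ]
  [ 0   0    0  -1/2 ]
R4 → R4 + 1/2·R3
  [ 1  -4  3/5  -1/5 ]
  [ 0   0    1   1/2 ]
  [ 0   0    0     1 ]
  [ 0   0    0     0 ]
R2 → R2 − 1/2·R3
  [ 1  -4  3/5  -1/5 ]
  [ 0   0    1     0 ]
  [ 0   0    0     1 ]
  [ 0   0    0     0 ]
R1 → R1 + 1/5·R3
  [ 1  -4  3/5  0 ]
  [ 0   0    1  0 ]
  [ 0   0    0  1 ]
  [ 0   0    0  0 ]
R1 → R1 − 3/5·R2
  [ 1  -4  0  0 ]
  [ 0   0  1  0 ]
  [ 0   0  0  1 ]
  [ 0   0  0  0 ]

-4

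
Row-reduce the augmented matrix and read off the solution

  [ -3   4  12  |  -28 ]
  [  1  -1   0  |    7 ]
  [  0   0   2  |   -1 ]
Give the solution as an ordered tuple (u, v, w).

(6, -1, -1/2)

ρ1 -> -1/3·ρ1
  [ 1  -4/3  -4  |  28/3 ]
  [ 1    -1   0  |     7 ]
  [ 0     0   2  |    -1 ]
ρ2 -> ρ2 − ρ1
  [ 1  -4/3  -4  |  28/3 ]
  [ 0   1/3   4  |  -7/3 ]
  [ 0     0   2  |    -1 ]
ρ2 -> 3·ρ2
  [ 1  -4/3  -4  |  28/3 ]
  [ 0     1  12  |    -7 ]
  [ 0     0   2  |    -1 ]
ρ3 -> 1/2·ρ3
  [ 1  -4/3  -4  |  28/3 ]
  [ 0     1  12  |    -7 ]
  [ 0     0   1  |  -1/2 ]
ρ2 -> ρ2 − 12·ρ3
  [ 1  -4/3  -4  |  28/3 ]
  [ 0     1   0  |    -1 ]
  [ 0     0   1  |  -1/2 ]
ρ1 -> ρ1 + 4·ρ3
  [ 1  -4/3  0  |  22/3 ]
  [ 0     1  0  |    -1 ]
  [ 0     0  1  |  -1/2 ]
ρ1 -> ρ1 + 4/3·ρ2
  [ 1  0  0  |     6 ]
  [ 0  1  0  |    -1 ]
  [ 0  0  1  |  -1/2 ]
Reading off the last column: u = 6, v = -1, w = -1/2.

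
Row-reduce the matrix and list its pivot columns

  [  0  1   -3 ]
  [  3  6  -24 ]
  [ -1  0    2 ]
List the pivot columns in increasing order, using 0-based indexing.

R1 <-> R2
  [  3  6  -24 ]
  [  0  1   -3 ]
  [ -1  0    2 ]
R1 -> 1/3·R1
  [  1  2  -8 ]
  [  0  1  -3 ]
  [ -1  0   2 ]
R3 -> R3 + R1
  [ 1  2  -8 ]
  [ 0  1  -3 ]
  [ 0  2  -6 ]
R3 -> R3 − 2·R2
  [ 1  2  -8 ]
  [ 0  1  -3 ]
  [ 0  0   0 ]
R1 -> R1 − 2·R2
  [ 1  0  -2 ]
  [ 0  1  -3 ]
  [ 0  0   0 ]
Pivot columns are the columns containing a leading 1.

0, 1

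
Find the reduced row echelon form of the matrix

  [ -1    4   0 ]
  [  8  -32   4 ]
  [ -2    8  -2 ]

[[1, -4, 0], [0, 0, 1], [0, 0, 0]]

r1 := -1·r1
  [  1   -4   0 ]
  [  8  -32   4 ]
  [ -2    8  -2 ]
r2 := r2 − 8·r1
  [  1  -4   0 ]
  [  0   0   4 ]
  [ -2   8  -2 ]
r3 := r3 + 2·r1
  [ 1  -4   0 ]
  [ 0   0   4 ]
  [ 0   0  -2 ]
r2 := 1/4·r2
  [ 1  -4   0 ]
  [ 0   0   1 ]
  [ 0   0  -2 ]
r3 := r3 + 2·r2
  [ 1  -4  0 ]
  [ 0   0  1 ]
  [ 0   0  0 ]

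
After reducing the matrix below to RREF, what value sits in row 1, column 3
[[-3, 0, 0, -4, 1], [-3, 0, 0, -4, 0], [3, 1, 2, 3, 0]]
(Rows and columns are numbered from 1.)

0

r1 → -1/3·r1
  [  1  0  0  4/3  -1/3 ]
  [ -3  0  0   -4     0 ]
  [  3  1  2    3     0 ]
r2 → r2 + 3·r1
  [ 1  0  0  4/3  -1/3 ]
  [ 0  0  0    0    -1 ]
  [ 3  1  2    3     0 ]
r3 → r3 − 3·r1
  [ 1  0  0  4/3  -1/3 ]
  [ 0  0  0    0    -1 ]
  [ 0  1  2   -1     1 ]
r2 <-> r3
  [ 1  0  0  4/3  -1/3 ]
  [ 0  1  2   -1     1 ]
  [ 0  0  0    0    -1 ]
r3 → -1·r3
  [ 1  0  0  4/3  -1/3 ]
  [ 0  1  2   -1     1 ]
  [ 0  0  0    0     1 ]
r2 → r2 − r3
  [ 1  0  0  4/3  -1/3 ]
  [ 0  1  2   -1     0 ]
  [ 0  0  0    0     1 ]
r1 → r1 + 1/3·r3
  [ 1  0  0  4/3  0 ]
  [ 0  1  2   -1  0 ]
  [ 0  0  0    0  1 ]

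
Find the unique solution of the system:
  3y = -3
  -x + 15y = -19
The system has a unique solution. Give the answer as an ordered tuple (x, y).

(4, -1)

Form the augmented matrix and row-reduce:
  [  0   3  |   -3 ]
  [ -1  15  |  -19 ]
ρ1 <-> ρ2
  [ -1  15  |  -19 ]
  [  0   3  |   -3 ]
ρ1 -> -1·ρ1
  [ 1  -15  |  19 ]
  [ 0    3  |  -3 ]
ρ2 -> 1/3·ρ2
  [ 1  -15  |  19 ]
  [ 0    1  |  -1 ]
ρ1 -> ρ1 + 15·ρ2
  [ 1  0  |   4 ]
  [ 0  1  |  -1 ]
Reading off the last column: x = 4, y = -1.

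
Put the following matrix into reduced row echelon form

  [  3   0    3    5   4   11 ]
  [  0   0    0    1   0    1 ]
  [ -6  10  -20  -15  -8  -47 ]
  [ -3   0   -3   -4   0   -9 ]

[[1, 0, 1, 0, 0, 5/3], [0, 1, -7/5, 0, 0, -2], [0, 0, 0, 1, 0, 1], [0, 0, 0, 0, 1, 1/4]]

Multiply R1 by 1/3.
  [  1   0    1  5/3  4/3  11/3 ]
  [  0   0    0    1    0     1 ]
  [ -6  10  -20  -15   -8   -47 ]
  [ -3   0   -3   -4    0    -9 ]
Add 6 times R1 to R3.
  [  1   0    1  5/3  4/3  11/3 ]
  [  0   0    0    1    0     1 ]
  [  0  10  -14   -5    0   -25 ]
  [ -3   0   -3   -4    0    -9 ]
Add 3 times R1 to R4.
  [ 1   0    1  5/3  4/3  11/3 ]
  [ 0   0    0    1    0     1 ]
  [ 0  10  -14   -5    0   -25 ]
  [ 0   0    0    1    4     2 ]
Swap R2 and R3.
  [ 1   0    1  5/3  4/3  11/3 ]
  [ 0  10  -14   -5    0   -25 ]
  [ 0   0    0    1    0     1 ]
  [ 0   0    0    1    4     2 ]
Multiply R2 by 1/10.
  [ 1  0     1   5/3  4/3  11/3 ]
  [ 0  1  -7/5  -1/2    0  -5/2 ]
  [ 0  0     0     1    0     1 ]
  [ 0  0     0     1    4     2 ]
Subtract R3 from R4.
  [ 1  0     1   5/3  4/3  11/3 ]
  [ 0  1  -7/5  -1/2    0  -5/2 ]
  [ 0  0     0     1    0     1 ]
  [ 0  0     0     0    4     1 ]
Multiply R4 by 1/4.
  [ 1  0     1   5/3  4/3  11/3 ]
  [ 0  1  -7/5  -1/2    0  -5/2 ]
  [ 0  0     0     1    0     1 ]
  [ 0  0     0     0    1   1/4 ]
Subtract 4/3 times R4 from R1.
  [ 1  0     1   5/3  0  10/3 ]
  [ 0  1  -7/5  -1/2  0  -5/2 ]
  [ 0  0     0     1  0     1 ]
  [ 0  0     0     0  1   1/4 ]
Add 1/2 times R3 to R2.
  [ 1  0     1  5/3  0  10/3 ]
  [ 0  1  -7/5    0  0    -2 ]
  [ 0  0     0    1  0     1 ]
  [ 0  0     0    0  1   1/4 ]
Subtract 5/3 times R3 from R1.
  [ 1  0     1  0  0  5/3 ]
  [ 0  1  -7/5  0  0   -2 ]
  [ 0  0     0  1  0    1 ]
  [ 0  0     0  0  1  1/4 ]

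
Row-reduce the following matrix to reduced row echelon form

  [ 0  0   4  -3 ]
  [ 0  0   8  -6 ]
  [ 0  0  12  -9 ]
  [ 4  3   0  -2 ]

[[1, 3/4, 0, -1/2], [0, 0, 1, -3/4], [0, 0, 0, 0], [0, 0, 0, 0]]

ρ1 <-> ρ4
  [ 4  3   0  -2 ]
  [ 0  0   8  -6 ]
  [ 0  0  12  -9 ]
  [ 0  0   4  -3 ]
ρ1 → 1/4·ρ1
  [ 1  3/4   0  -1/2 ]
  [ 0    0   8    -6 ]
  [ 0    0  12    -9 ]
  [ 0    0   4    -3 ]
ρ2 → 1/8·ρ2
  [ 1  3/4   0  -1/2 ]
  [ 0    0   1  -3/4 ]
  [ 0    0  12    -9 ]
  [ 0    0   4    -3 ]
ρ3 → ρ3 − 12·ρ2
  [ 1  3/4  0  -1/2 ]
  [ 0    0  1  -3/4 ]
  [ 0    0  0     0 ]
  [ 0    0  4    -3 ]
ρ4 → ρ4 − 4·ρ2
  [ 1  3/4  0  -1/2 ]
  [ 0    0  1  -3/4 ]
  [ 0    0  0     0 ]
  [ 0    0  0     0 ]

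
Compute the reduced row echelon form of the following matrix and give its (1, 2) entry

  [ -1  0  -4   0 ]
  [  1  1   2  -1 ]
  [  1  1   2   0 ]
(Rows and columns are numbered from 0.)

R1 := -1·R1
  [ 1  0  4   0 ]
  [ 1  1  2  -1 ]
  [ 1  1  2   0 ]
R2 := R2 − R1
  [ 1  0   4   0 ]
  [ 0  1  -2  -1 ]
  [ 1  1   2   0 ]
R3 := R3 − R1
  [ 1  0   4   0 ]
  [ 0  1  -2  -1 ]
  [ 0  1  -2   0 ]
R3 := R3 − R2
  [ 1  0   4   0 ]
  [ 0  1  -2  -1 ]
  [ 0  0   0   1 ]
R2 := R2 + R3
  [ 1  0   4  0 ]
  [ 0  1  -2  0 ]
  [ 0  0   0  1 ]

-2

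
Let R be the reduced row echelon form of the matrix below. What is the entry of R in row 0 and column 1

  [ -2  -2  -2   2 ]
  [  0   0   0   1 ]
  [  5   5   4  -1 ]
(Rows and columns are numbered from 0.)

1

R1 ← -1/2·R1
  [ 1  1  1  -1 ]
  [ 0  0  0   1 ]
  [ 5  5  4  -1 ]
R3 ← R3 − 5·R1
  [ 1  1   1  -1 ]
  [ 0  0   0   1 ]
  [ 0  0  -1   4 ]
R2 <-> R3
  [ 1  1   1  -1 ]
  [ 0  0  -1   4 ]
  [ 0  0   0   1 ]
R2 ← -1·R2
  [ 1  1  1  -1 ]
  [ 0  0  1  -4 ]
  [ 0  0  0   1 ]
R2 ← R2 + 4·R3
  [ 1  1  1  -1 ]
  [ 0  0  1   0 ]
  [ 0  0  0   1 ]
R1 ← R1 + R3
  [ 1  1  1  0 ]
  [ 0  0  1  0 ]
  [ 0  0  0  1 ]
R1 ← R1 − R2
  [ 1  1  0  0 ]
  [ 0  0  1  0 ]
  [ 0  0  0  1 ]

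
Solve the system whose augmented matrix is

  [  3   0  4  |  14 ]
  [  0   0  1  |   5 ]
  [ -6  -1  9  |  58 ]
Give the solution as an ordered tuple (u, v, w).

Multiply ρ1 by 1/3.
  [  1   0  4/3  |  14/3 ]
  [  0   0    1  |     5 ]
  [ -6  -1    9  |    58 ]
Add 6 times ρ1 to ρ3.
  [ 1   0  4/3  |  14/3 ]
  [ 0   0    1  |     5 ]
  [ 0  -1   17  |    86 ]
Swap ρ2 and ρ3.
  [ 1   0  4/3  |  14/3 ]
  [ 0  -1   17  |    86 ]
  [ 0   0    1  |     5 ]
Multiply ρ2 by -1.
  [ 1  0  4/3  |  14/3 ]
  [ 0  1  -17  |   -86 ]
  [ 0  0    1  |     5 ]
Add 17 times ρ3 to ρ2.
  [ 1  0  4/3  |  14/3 ]
  [ 0  1    0  |    -1 ]
  [ 0  0    1  |     5 ]
Subtract 4/3 times ρ3 from ρ1.
  [ 1  0  0  |  -2 ]
  [ 0  1  0  |  -1 ]
  [ 0  0  1  |   5 ]
Reading off the last column: u = -2, v = -1, w = 5.

(-2, -1, 5)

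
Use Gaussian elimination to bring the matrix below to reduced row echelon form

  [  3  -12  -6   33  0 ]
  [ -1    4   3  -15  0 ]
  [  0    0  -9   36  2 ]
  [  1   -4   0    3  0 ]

Multiply r1 by 1/3.
  [  1  -4  -2   11  0 ]
  [ -1   4   3  -15  0 ]
  [  0   0  -9   36  2 ]
  [  1  -4   0    3  0 ]
Add r1 to r2.
  [ 1  -4  -2  11  0 ]
  [ 0   0   1  -4  0 ]
  [ 0   0  -9  36  2 ]
  [ 1  -4   0   3  0 ]
Subtract r1 from r4.
  [ 1  -4  -2  11  0 ]
  [ 0   0   1  -4  0 ]
  [ 0   0  -9  36  2 ]
  [ 0   0   2  -8  0 ]
Add 9 times r2 to r3.
  [ 1  -4  -2  11  0 ]
  [ 0   0   1  -4  0 ]
  [ 0   0   0   0  2 ]
  [ 0   0   2  -8  0 ]
Subtract 2 times r2 from r4.
  [ 1  -4  -2  11  0 ]
  [ 0   0   1  -4  0 ]
  [ 0   0   0   0  2 ]
  [ 0   0   0   0  0 ]
Multiply r3 by 1/2.
  [ 1  -4  -2  11  0 ]
  [ 0   0   1  -4  0 ]
  [ 0   0   0   0  1 ]
  [ 0   0   0   0  0 ]
Add 2 times r2 to r1.
  [ 1  -4  0   3  0 ]
  [ 0   0  1  -4  0 ]
  [ 0   0  0   0  1 ]
  [ 0   0  0   0  0 ]

[[1, -4, 0, 3, 0], [0, 0, 1, -4, 0], [0, 0, 0, 0, 1], [0, 0, 0, 0, 0]]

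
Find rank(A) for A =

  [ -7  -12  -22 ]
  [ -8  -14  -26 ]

rank = 2

r1 -> -1/7·r1
  [  1  12/7  22/7 ]
  [ -8   -14   -26 ]
r2 -> r2 + 8·r1
  [ 1  12/7  22/7 ]
  [ 0  -2/7  -6/7 ]
r2 -> -7/2·r2
  [ 1  12/7  22/7 ]
  [ 0     1     3 ]
r1 -> r1 − 12/7·r2
  [ 1  0  -2 ]
  [ 0  1   3 ]
The reduced form has 2 nonzero rows.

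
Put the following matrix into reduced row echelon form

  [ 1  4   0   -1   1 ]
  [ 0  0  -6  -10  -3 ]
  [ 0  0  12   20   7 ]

R2 := -1/6·R2
R3 := R3 − 12·R2
R2 := R2 − 1/2·R3
R1 := R1 − R3

[[1, 4, 0, -1, 0], [0, 0, 1, 5/3, 0], [0, 0, 0, 0, 1]]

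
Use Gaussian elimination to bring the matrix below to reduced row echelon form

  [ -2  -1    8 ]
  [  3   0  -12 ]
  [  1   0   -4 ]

R1 -> -1/2·R1
  [ 1  1/2   -4 ]
  [ 3    0  -12 ]
  [ 1    0   -4 ]
R2 -> R2 − 3·R1
  [ 1   1/2  -4 ]
  [ 0  -3/2   0 ]
  [ 1     0  -4 ]
R3 -> R3 − R1
  [ 1   1/2  -4 ]
  [ 0  -3/2   0 ]
  [ 0  -1/2   0 ]
R2 -> -2/3·R2
  [ 1   1/2  -4 ]
  [ 0     1   0 ]
  [ 0  -1/2   0 ]
R3 -> R3 + 1/2·R2
  [ 1  1/2  -4 ]
  [ 0    1   0 ]
  [ 0    0   0 ]
R1 -> R1 − 1/2·R2
  [ 1  0  -4 ]
  [ 0  1   0 ]
  [ 0  0   0 ]

[[1, 0, -4], [0, 1, 0], [0, 0, 0]]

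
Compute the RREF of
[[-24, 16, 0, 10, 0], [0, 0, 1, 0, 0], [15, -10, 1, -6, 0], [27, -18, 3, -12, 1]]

R1 -> -1/24·R1
  [  1  -2/3  0  -5/12  0 ]
  [  0     0  1      0  0 ]
  [ 15   -10  1     -6  0 ]
  [ 27   -18  3    -12  1 ]
R3 -> R3 − 15·R1
  [  1  -2/3  0  -5/12  0 ]
  [  0     0  1      0  0 ]
  [  0     0  1    1/4  0 ]
  [ 27   -18  3    -12  1 ]
R4 -> R4 − 27·R1
  [ 1  -2/3  0  -5/12  0 ]
  [ 0     0  1      0  0 ]
  [ 0     0  1    1/4  0 ]
  [ 0     0  3   -3/4  1 ]
R3 -> R3 − R2
  [ 1  -2/3  0  -5/12  0 ]
  [ 0     0  1      0  0 ]
  [ 0     0  0    1/4  0 ]
  [ 0     0  3   -3/4  1 ]
R4 -> R4 − 3·R2
  [ 1  -2/3  0  -5/12  0 ]
  [ 0     0  1      0  0 ]
  [ 0     0  0    1/4  0 ]
  [ 0     0  0   -3/4  1 ]
R3 -> 4·R3
  [ 1  -2/3  0  -5/12  0 ]
  [ 0     0  1      0  0 ]
  [ 0     0  0      1  0 ]
  [ 0     0  0   -3/4  1 ]
R4 -> R4 + 3/4·R3
  [ 1  -2/3  0  -5/12  0 ]
  [ 0     0  1      0  0 ]
  [ 0     0  0      1  0 ]
  [ 0     0  0      0  1 ]
R1 -> R1 + 5/12·R3
  [ 1  -2/3  0  0  0 ]
  [ 0     0  1  0  0 ]
  [ 0     0  0  1  0 ]
  [ 0     0  0  0  1 ]

[[1, -2/3, 0, 0, 0], [0, 0, 1, 0, 0], [0, 0, 0, 1, 0], [0, 0, 0, 0, 1]]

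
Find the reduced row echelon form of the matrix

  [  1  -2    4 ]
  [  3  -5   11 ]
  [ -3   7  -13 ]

R2 ← R2 − 3·R1
  [  1  -2    4 ]
  [  0   1   -1 ]
  [ -3   7  -13 ]
R3 ← R3 + 3·R1
  [ 1  -2   4 ]
  [ 0   1  -1 ]
  [ 0   1  -1 ]
R3 ← R3 − R2
  [ 1  -2   4 ]
  [ 0   1  -1 ]
  [ 0   0   0 ]
R1 ← R1 + 2·R2
  [ 1  0   2 ]
  [ 0  1  -1 ]
  [ 0  0   0 ]

[[1, 0, 2], [0, 1, -1], [0, 0, 0]]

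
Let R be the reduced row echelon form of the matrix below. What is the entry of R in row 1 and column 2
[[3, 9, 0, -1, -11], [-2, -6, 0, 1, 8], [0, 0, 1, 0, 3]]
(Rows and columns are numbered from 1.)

3

R1 -> 1/3·R1
  [  1   3  0  -1/3  -11/3 ]
  [ -2  -6  0     1      8 ]
  [  0   0  1     0      3 ]
R2 -> R2 + 2·R1
  [ 1  3  0  -1/3  -11/3 ]
  [ 0  0  0   1/3    2/3 ]
  [ 0  0  1     0      3 ]
R2 <-> R3
  [ 1  3  0  -1/3  -11/3 ]
  [ 0  0  1     0      3 ]
  [ 0  0  0   1/3    2/3 ]
R3 -> 3·R3
  [ 1  3  0  -1/3  -11/3 ]
  [ 0  0  1     0      3 ]
  [ 0  0  0     1      2 ]
R1 -> R1 + 1/3·R3
  [ 1  3  0  0  -3 ]
  [ 0  0  1  0   3 ]
  [ 0  0  0  1   2 ]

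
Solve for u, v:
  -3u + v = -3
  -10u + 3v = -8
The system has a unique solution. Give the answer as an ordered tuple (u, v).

Form the augmented matrix and row-reduce:
  [  -3  1  |  -3 ]
  [ -10  3  |  -8 ]
Multiply r1 by -1/3.
  [   1  -1/3  |   1 ]
  [ -10     3  |  -8 ]
Add 10 times r1 to r2.
  [ 1  -1/3  |  1 ]
  [ 0  -1/3  |  2 ]
Multiply r2 by -3.
  [ 1  -1/3  |   1 ]
  [ 0     1  |  -6 ]
Add 1/3 times r2 to r1.
  [ 1  0  |  -1 ]
  [ 0  1  |  -6 ]
Reading off the last column: u = -1, v = -6.

(-1, -6)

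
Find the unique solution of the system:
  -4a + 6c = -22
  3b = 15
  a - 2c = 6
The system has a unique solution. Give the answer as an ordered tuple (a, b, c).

Form the augmented matrix and row-reduce:
  [ -4  0   6  |  -22 ]
  [  0  3   0  |   15 ]
  [  1  0  -2  |    6 ]
R1 ← -1/4·R1
  [ 1  0  -3/2  |  11/2 ]
  [ 0  3     0  |    15 ]
  [ 1  0    -2  |     6 ]
R3 ← R3 − R1
  [ 1  0  -3/2  |  11/2 ]
  [ 0  3     0  |    15 ]
  [ 0  0  -1/2  |   1/2 ]
R2 ← 1/3·R2
  [ 1  0  -3/2  |  11/2 ]
  [ 0  1     0  |     5 ]
  [ 0  0  -1/2  |   1/2 ]
R3 ← -2·R3
  [ 1  0  -3/2  |  11/2 ]
  [ 0  1     0  |     5 ]
  [ 0  0     1  |    -1 ]
R1 ← R1 + 3/2·R3
  [ 1  0  0  |   4 ]
  [ 0  1  0  |   5 ]
  [ 0  0  1  |  -1 ]
Reading off the last column: a = 4, b = 5, c = -1.

(4, 5, -1)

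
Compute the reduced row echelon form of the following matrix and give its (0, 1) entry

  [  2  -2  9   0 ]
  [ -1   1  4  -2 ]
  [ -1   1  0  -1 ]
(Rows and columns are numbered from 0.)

-1

ρ1 → 1/2·ρ1
  [  1  -1  9/2   0 ]
  [ -1   1    4  -2 ]
  [ -1   1    0  -1 ]
ρ2 → ρ2 + ρ1
  [  1  -1   9/2   0 ]
  [  0   0  17/2  -2 ]
  [ -1   1     0  -1 ]
ρ3 → ρ3 + ρ1
  [ 1  -1   9/2   0 ]
  [ 0   0  17/2  -2 ]
  [ 0   0   9/2  -1 ]
ρ2 → 2/17·ρ2
  [ 1  -1  9/2      0 ]
  [ 0   0    1  -4/17 ]
  [ 0   0  9/2     -1 ]
ρ3 → ρ3 − 9/2·ρ2
  [ 1  -1  9/2      0 ]
  [ 0   0    1  -4/17 ]
  [ 0   0    0   1/17 ]
ρ3 → 17·ρ3
  [ 1  -1  9/2      0 ]
  [ 0   0    1  -4/17 ]
  [ 0   0    0      1 ]
ρ2 → ρ2 + 4/17·ρ3
  [ 1  -1  9/2  0 ]
  [ 0   0    1  0 ]
  [ 0   0    0  1 ]
ρ1 → ρ1 − 9/2·ρ2
  [ 1  -1  0  0 ]
  [ 0   0  1  0 ]
  [ 0   0  0  1 ]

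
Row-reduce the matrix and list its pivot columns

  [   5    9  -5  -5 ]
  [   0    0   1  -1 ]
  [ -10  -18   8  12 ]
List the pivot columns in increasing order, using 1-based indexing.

r1 → 1/5·r1
  [   1  9/5  -1  -1 ]
  [   0    0   1  -1 ]
  [ -10  -18   8  12 ]
r3 → r3 + 10·r1
  [ 1  9/5  -1  -1 ]
  [ 0    0   1  -1 ]
  [ 0    0  -2   2 ]
r3 → r3 + 2·r2
  [ 1  9/5  -1  -1 ]
  [ 0    0   1  -1 ]
  [ 0    0   0   0 ]
r1 → r1 + r2
  [ 1  9/5  0  -2 ]
  [ 0    0  1  -1 ]
  [ 0    0  0   0 ]
Pivot columns are the columns containing a leading 1.

1, 3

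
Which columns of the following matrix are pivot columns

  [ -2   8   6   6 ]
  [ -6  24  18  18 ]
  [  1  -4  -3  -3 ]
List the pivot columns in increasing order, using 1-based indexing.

1

R1 := -1/2·R1
R2 := R2 + 6·R1
R3 := R3 − R1
Pivot columns are the columns containing a leading 1.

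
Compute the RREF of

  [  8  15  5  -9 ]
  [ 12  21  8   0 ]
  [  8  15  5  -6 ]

Multiply ρ1 by 1/8.
  [  1  15/8  5/8  -9/8 ]
  [ 12    21    8     0 ]
  [  8    15    5    -6 ]
Subtract 12 times ρ1 from ρ2.
  [ 1  15/8  5/8  -9/8 ]
  [ 0  -3/2  1/2  27/2 ]
  [ 8    15    5    -6 ]
Subtract 8 times ρ1 from ρ3.
  [ 1  15/8  5/8  -9/8 ]
  [ 0  -3/2  1/2  27/2 ]
  [ 0     0    0     3 ]
Multiply ρ2 by -2/3.
  [ 1  15/8   5/8  -9/8 ]
  [ 0     1  -1/3    -9 ]
  [ 0     0     0     3 ]
Multiply ρ3 by 1/3.
  [ 1  15/8   5/8  -9/8 ]
  [ 0     1  -1/3    -9 ]
  [ 0     0     0     1 ]
Add 9 times ρ3 to ρ2.
  [ 1  15/8   5/8  -9/8 ]
  [ 0     1  -1/3     0 ]
  [ 0     0     0     1 ]
Add 9/8 times ρ3 to ρ1.
  [ 1  15/8   5/8  0 ]
  [ 0     1  -1/3  0 ]
  [ 0     0     0  1 ]
Subtract 15/8 times ρ2 from ρ1.
  [ 1  0   5/4  0 ]
  [ 0  1  -1/3  0 ]
  [ 0  0     0  1 ]

[[1, 0, 5/4, 0], [0, 1, -1/3, 0], [0, 0, 0, 1]]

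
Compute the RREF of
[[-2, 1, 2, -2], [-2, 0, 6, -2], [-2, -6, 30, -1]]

R1 ← -1/2·R1
  [  1  -1/2  -1   1 ]
  [ -2     0   6  -2 ]
  [ -2    -6  30  -1 ]
R2 ← R2 + 2·R1
  [  1  -1/2  -1   1 ]
  [  0    -1   4   0 ]
  [ -2    -6  30  -1 ]
R3 ← R3 + 2·R1
  [ 1  -1/2  -1  1 ]
  [ 0    -1   4  0 ]
  [ 0    -7  28  1 ]
R2 ← -1·R2
  [ 1  -1/2  -1  1 ]
  [ 0     1  -4  0 ]
  [ 0    -7  28  1 ]
R3 ← R3 + 7·R2
  [ 1  -1/2  -1  1 ]
  [ 0     1  -4  0 ]
  [ 0     0   0  1 ]
R1 ← R1 − R3
  [ 1  -1/2  -1  0 ]
  [ 0     1  -4  0 ]
  [ 0     0   0  1 ]
R1 ← R1 + 1/2·R2
  [ 1  0  -3  0 ]
  [ 0  1  -4  0 ]
  [ 0  0   0  1 ]

[[1, 0, -3, 0], [0, 1, -4, 0], [0, 0, 0, 1]]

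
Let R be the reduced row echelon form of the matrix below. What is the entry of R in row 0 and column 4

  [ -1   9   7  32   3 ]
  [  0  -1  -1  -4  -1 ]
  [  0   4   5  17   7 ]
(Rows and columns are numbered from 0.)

Multiply ρ1 by -1.
  [ 1  -9  -7  -32  -3 ]
  [ 0  -1  -1   -4  -1 ]
  [ 0   4   5   17   7 ]
Multiply ρ2 by -1.
  [ 1  -9  -7  -32  -3 ]
  [ 0   1   1    4   1 ]
  [ 0   4   5   17   7 ]
Subtract 4 times ρ2 from ρ3.
  [ 1  -9  -7  -32  -3 ]
  [ 0   1   1    4   1 ]
  [ 0   0   1    1   3 ]
Subtract ρ3 from ρ2.
  [ 1  -9  -7  -32  -3 ]
  [ 0   1   0    3  -2 ]
  [ 0   0   1    1   3 ]
Add 7 times ρ3 to ρ1.
  [ 1  -9  0  -25  18 ]
  [ 0   1  0    3  -2 ]
  [ 0   0  1    1   3 ]
Add 9 times ρ2 to ρ1.
  [ 1  0  0  2   0 ]
  [ 0  1  0  3  -2 ]
  [ 0  0  1  1   3 ]

0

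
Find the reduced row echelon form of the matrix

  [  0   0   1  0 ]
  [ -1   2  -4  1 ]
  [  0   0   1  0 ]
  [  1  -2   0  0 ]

ρ1 <-> ρ2
  [ -1   2  -4  1 ]
  [  0   0   1  0 ]
  [  0   0   1  0 ]
  [  1  -2   0  0 ]
ρ1 := -1·ρ1
  [ 1  -2  4  -1 ]
  [ 0   0  1   0 ]
  [ 0   0  1   0 ]
  [ 1  -2  0   0 ]
ρ4 := ρ4 − ρ1
  [ 1  -2   4  -1 ]
  [ 0   0   1   0 ]
  [ 0   0   1   0 ]
  [ 0   0  -4   1 ]
ρ3 := ρ3 − ρ2
  [ 1  -2   4  -1 ]
  [ 0   0   1   0 ]
  [ 0   0   0   0 ]
  [ 0   0  -4   1 ]
ρ4 := ρ4 + 4·ρ2
  [ 1  -2  4  -1 ]
  [ 0   0  1   0 ]
  [ 0   0  0   0 ]
  [ 0   0  0   1 ]
ρ3 <-> ρ4
  [ 1  -2  4  -1 ]
  [ 0   0  1   0 ]
  [ 0   0  0   1 ]
  [ 0   0  0   0 ]
ρ1 := ρ1 + ρ3
  [ 1  -2  4  0 ]
  [ 0   0  1  0 ]
  [ 0   0  0  1 ]
  [ 0   0  0  0 ]
ρ1 := ρ1 − 4·ρ2
  [ 1  -2  0  0 ]
  [ 0   0  1  0 ]
  [ 0   0  0  1 ]
  [ 0   0  0  0 ]

[[1, -2, 0, 0], [0, 0, 1, 0], [0, 0, 0, 1], [0, 0, 0, 0]]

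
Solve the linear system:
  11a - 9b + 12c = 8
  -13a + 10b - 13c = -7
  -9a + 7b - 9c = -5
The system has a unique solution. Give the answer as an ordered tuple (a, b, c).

Form the augmented matrix and row-reduce:
  [  11  -9   12  |   8 ]
  [ -13  10  -13  |  -7 ]
  [  -9   7   -9  |  -5 ]
Multiply ρ1 by 1/11.
  [   1  -9/11  12/11  |  8/11 ]
  [ -13     10    -13  |    -7 ]
  [  -9      7     -9  |    -5 ]
Add 13 times ρ1 to ρ2.
  [  1  -9/11  12/11  |   8/11 ]
  [  0  -7/11  13/11  |  27/11 ]
  [ -9      7     -9  |     -5 ]
Add 9 times ρ1 to ρ3.
  [ 1  -9/11  12/11  |   8/11 ]
  [ 0  -7/11  13/11  |  27/11 ]
  [ 0  -4/11   9/11  |  17/11 ]
Multiply ρ2 by -11/7.
  [ 1  -9/11  12/11  |   8/11 ]
  [ 0      1  -13/7  |  -27/7 ]
  [ 0  -4/11   9/11  |  17/11 ]
Add 4/11 times ρ2 to ρ3.
  [ 1  -9/11  12/11  |   8/11 ]
  [ 0      1  -13/7  |  -27/7 ]
  [ 0      0    1/7  |    1/7 ]
Multiply ρ3 by 7.
  [ 1  -9/11  12/11  |   8/11 ]
  [ 0      1  -13/7  |  -27/7 ]
  [ 0      0      1  |      1 ]
Add 13/7 times ρ3 to ρ2.
  [ 1  -9/11  12/11  |  8/11 ]
  [ 0      1      0  |    -2 ]
  [ 0      0      1  |     1 ]
Subtract 12/11 times ρ3 from ρ1.
  [ 1  -9/11  0  |  -4/11 ]
  [ 0      1  0  |     -2 ]
  [ 0      0  1  |      1 ]
Add 9/11 times ρ2 to ρ1.
  [ 1  0  0  |  -2 ]
  [ 0  1  0  |  -2 ]
  [ 0  0  1  |   1 ]
Reading off the last column: a = -2, b = -2, c = 1.

(-2, -2, 1)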